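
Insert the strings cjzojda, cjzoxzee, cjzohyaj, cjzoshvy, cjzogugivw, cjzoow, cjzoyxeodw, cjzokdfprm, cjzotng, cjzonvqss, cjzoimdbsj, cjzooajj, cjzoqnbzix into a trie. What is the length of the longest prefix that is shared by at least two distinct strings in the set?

The deepest shared node is where two words last agree before diverging.
e.g. "cjzooajj" and "cjzoow" share the prefix "cjzoo" of length 5; no pair shares a longer one.
Longest shared-prefix length: 5

5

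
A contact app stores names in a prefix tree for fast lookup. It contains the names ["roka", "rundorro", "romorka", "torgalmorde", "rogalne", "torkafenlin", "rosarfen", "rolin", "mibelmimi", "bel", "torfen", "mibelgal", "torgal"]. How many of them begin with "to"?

Traverse to the node for "to", then collect every word in that subtree.
Words under "to": torfen, torgal, torgalmorde, torkafenlin
Count: 4

4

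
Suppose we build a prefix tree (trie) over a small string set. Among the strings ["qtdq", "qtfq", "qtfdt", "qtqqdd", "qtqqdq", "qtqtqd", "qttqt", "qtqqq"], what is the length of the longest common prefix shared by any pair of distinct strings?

Equivalently: take the maximum, over all pairs, of their longest common prefix length.
e.g. "qtqqdd" and "qtqqdq" share the prefix "qtqqd" of length 5; no pair shares a longer one.
Longest shared-prefix length: 5

5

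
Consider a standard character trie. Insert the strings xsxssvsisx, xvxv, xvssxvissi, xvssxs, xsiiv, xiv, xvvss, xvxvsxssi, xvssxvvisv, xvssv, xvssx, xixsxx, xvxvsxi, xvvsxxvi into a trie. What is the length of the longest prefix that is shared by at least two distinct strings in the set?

Look for the deepest trie node that still has at least two words in its subtree.
e.g. "xvssxvissi" and "xvssxvvisv" share the prefix "xvssxv" of length 6; no pair shares a longer one.
Longest shared-prefix length: 6

6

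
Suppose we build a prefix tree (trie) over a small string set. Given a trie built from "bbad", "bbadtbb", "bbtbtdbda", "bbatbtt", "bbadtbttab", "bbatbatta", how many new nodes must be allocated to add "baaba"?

4

Walking "baaba" from the root, the first 1 characters ("b") follow existing edges; "a" is the first miss.
Each of the 4 remaining characters creates one node.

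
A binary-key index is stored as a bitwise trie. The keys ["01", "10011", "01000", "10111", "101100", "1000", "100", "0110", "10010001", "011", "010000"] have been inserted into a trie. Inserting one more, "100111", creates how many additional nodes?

Walking "100111" from the root, the first 5 characters ("10011") follow existing edges; "1" is the first miss.
So 6 − 5 = 1 new nodes.

1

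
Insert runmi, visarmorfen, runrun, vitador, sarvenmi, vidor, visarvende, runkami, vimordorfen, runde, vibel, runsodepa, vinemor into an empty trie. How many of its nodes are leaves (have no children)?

Leaves are exactly the stored words that no other stored word extends.
Those words: "runde", "runkami", "runmi", "runrun", "runsodepa", "sarvenmi", "vibel", "vidor", "vimordorfen", "vinemor", "visarmorfen", "visarvende", "vitador"
Leaf count: 13

13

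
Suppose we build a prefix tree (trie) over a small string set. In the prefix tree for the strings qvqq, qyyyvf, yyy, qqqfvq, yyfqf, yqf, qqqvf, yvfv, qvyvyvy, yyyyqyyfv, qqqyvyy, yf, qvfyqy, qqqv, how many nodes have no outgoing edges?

12

A leaf is a node with no children — equivalently, the end of a word that is not a proper prefix of any other stored word.
Those words: "qqqfvq", "qqqvf", "qqqyvyy", "qvfyqy", "qvqq", "qvyvyvy", "qyyyvf", "yf", "yqf", "yvfv", "yyfqf", "yyyyqyyfv"
Leaf count: 12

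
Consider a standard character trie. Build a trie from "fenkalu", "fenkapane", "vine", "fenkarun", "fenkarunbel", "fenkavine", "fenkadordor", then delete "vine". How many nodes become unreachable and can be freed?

4

A node on "vine"'s path can go only if nothing else ends at it or branches off below it.
No other word shares any prefix with "vine", so all 4 of its nodes go.
Nodes removed: 4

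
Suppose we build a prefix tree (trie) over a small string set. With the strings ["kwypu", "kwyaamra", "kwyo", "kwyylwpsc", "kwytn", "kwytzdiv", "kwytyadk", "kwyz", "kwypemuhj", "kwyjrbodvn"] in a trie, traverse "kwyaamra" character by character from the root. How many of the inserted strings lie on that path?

1

Traverse "kwyaamra" character by character; count nodes along the way that are marked as word ends.
Prefixes of the query that are stored words: "kwyaamra"
Count: 1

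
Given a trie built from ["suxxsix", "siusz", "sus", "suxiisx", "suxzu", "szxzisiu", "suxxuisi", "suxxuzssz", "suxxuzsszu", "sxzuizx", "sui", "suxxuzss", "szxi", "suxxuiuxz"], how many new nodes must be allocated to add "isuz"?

4

No existing word starts with "i", so every character of "isuz" needs a new node.
4 − 0 = 4 new nodes.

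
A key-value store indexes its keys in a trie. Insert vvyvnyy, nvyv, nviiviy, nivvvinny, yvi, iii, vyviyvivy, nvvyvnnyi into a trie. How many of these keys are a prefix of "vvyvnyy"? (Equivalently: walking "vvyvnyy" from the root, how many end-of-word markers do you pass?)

Traverse "vvyvnyy" character by character; count nodes along the way that are marked as word ends.
Prefixes of the query that are stored words: "vvyvnyy"
Count: 1

1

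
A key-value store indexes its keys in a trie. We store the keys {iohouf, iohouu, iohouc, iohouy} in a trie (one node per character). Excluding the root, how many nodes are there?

9

Trie structure (* marks end of a word):
(root)
└─ i
   └─ o
      └─ h
         └─ o
            └─ u
               ├─ c *
               ├─ f *
               ├─ u *
               └─ y *
Counting every labelled node above: 9.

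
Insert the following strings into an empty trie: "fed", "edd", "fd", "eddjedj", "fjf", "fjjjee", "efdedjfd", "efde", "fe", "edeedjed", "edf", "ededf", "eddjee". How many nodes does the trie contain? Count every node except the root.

Insert word by word; a character creates a node only if that edge doesn't already exist:
  "fed" → 3 new (f, e, d)
  "edd" → 3 new (e, d, d)
  "fd" → prefix "f" already present; 1 new (d)
  "eddjedj" → prefix "edd" already present; 4 new (j, e, d, j)
  "fjf" → prefix "f" already present; 2 new (j, f)
  "fjjjee" → prefix "fj" already present; 4 new (j, j, e, e)
  "efdedjfd" → prefix "e" already present; 7 new (f, d, e, d, j, f, d)
  "efde" → prefix "efde" already present; 0 new (none)
  "fe" → prefix "fe" already present; 0 new (none)
  "edeedjed" → prefix "ed" already present; 6 new (e, e, d, j, e, d)
  "edf" → prefix "ed" already present; 1 new (f)
  "ededf" → prefix "ede" already present; 2 new (d, f)
  "eddjee" → prefix "eddje" already present; 1 new (e)
Total nodes = 3 + 3 + 1 + 4 + 2 + 4 + 7 + 0 + 0 + 6 + 1 + 2 + 1 = 34

34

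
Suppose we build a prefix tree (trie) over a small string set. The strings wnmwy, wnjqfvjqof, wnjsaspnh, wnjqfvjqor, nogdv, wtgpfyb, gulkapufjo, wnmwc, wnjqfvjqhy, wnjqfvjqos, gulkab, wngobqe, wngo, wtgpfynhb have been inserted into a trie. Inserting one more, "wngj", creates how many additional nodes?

The longest prefix of "wngj" already in the trie is "wng" (length 3).
New nodes needed: |"wngj"| − 3 = 4 − 3 = 1.

1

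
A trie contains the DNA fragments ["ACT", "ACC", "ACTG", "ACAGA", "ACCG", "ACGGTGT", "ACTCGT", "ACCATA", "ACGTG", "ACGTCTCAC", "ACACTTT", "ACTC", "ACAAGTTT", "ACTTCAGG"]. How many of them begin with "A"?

14

Filter for entries beginning with "A":
Words under "A": ACAAGTTT, ACACTTT, ACAGA, ACC, ACCATA, ACCG, ACGGTGT, ACGTCTCAC, ACGTG, ACT, ACTC, ACTCGT, ACTG, ACTTCAGG
Count: 14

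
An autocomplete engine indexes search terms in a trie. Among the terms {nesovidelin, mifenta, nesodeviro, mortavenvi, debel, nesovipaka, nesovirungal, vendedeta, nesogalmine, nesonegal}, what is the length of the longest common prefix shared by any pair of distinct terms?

6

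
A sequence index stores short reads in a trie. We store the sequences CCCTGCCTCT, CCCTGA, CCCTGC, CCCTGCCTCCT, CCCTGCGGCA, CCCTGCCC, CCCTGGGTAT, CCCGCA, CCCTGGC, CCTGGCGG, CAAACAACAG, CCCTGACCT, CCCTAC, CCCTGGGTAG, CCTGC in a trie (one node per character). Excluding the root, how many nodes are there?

Trace insertions, counting only characters that open a new branch:
  "CCCTGCCTCT" → 10 new (C, C, C, T, G, C, C, T, C, T)
  "CCCTGA" → prefix "CCCTG" already present; 1 new (A)
  "CCCTGC" → prefix "CCCTGC" already present; 0 new (none)
  "CCCTGCCTCCT" → prefix "CCCTGCCTC" already present; 2 new (C, T)
  "CCCTGCGGCA" → prefix "CCCTGC" already present; 4 new (G, G, C, A)
  "CCCTGCCC" → prefix "CCCTGCC" already present; 1 new (C)
  "CCCTGGGTAT" → prefix "CCCTG" already present; 5 new (G, G, T, A, T)
  "CCCGCA" → prefix "CCC" already present; 3 new (G, C, A)
  "CCCTGGC" → prefix "CCCTGG" already present; 1 new (C)
  "CCTGGCGG" → prefix "CC" already present; 6 new (T, G, G, C, G, G)
  "CAAACAACAG" → prefix "C" already present; 9 new (A, A, A, C, A, A, C, A, G)
  "CCCTGACCT" → prefix "CCCTGA" already present; 3 new (C, C, T)
  "CCCTAC" → prefix "CCCT" already present; 2 new (A, C)
  "CCCTGGGTAG" → prefix "CCCTGGGTA" already present; 1 new (G)
  "CCTGC" → prefix "CCTG" already present; 1 new (C)
Total nodes = 10 + 1 + 0 + 2 + 4 + 1 + 5 + 3 + 1 + 6 + 9 + 3 + 2 + 1 + 1 = 49

49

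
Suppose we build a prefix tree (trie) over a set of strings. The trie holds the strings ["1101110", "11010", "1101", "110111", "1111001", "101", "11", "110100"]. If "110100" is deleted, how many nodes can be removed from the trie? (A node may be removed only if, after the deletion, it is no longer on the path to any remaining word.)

A node on "110100"'s path can go only if nothing else ends at it or branches off below it.
The suffix "0" (1 node) is used only by "110100"; "11010" is itself a stored word, so pruning stops there.
Nodes removed: 1

1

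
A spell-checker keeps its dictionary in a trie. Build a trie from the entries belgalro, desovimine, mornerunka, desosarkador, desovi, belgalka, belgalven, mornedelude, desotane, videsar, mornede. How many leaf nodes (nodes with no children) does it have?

A leaf is a node with no children — equivalently, the end of a word that is not a proper prefix of any other stored word.
Those words: "belgalka", "belgalro", "belgalven", "desosarkador", "desotane", "desovimine", "mornedelude", "mornerunka", "videsar"
Leaf count: 9

9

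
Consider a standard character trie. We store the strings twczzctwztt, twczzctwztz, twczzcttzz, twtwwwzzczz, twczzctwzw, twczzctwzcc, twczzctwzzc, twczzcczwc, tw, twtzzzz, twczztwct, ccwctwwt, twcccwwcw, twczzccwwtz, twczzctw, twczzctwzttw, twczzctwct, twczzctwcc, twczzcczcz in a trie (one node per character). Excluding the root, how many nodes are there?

For each word, the new-node count is its length minus the longest prefix already in the trie:
  "twczzctwztt" → 11 new (t, w, c, z, z, c, t, w, z, t, t)
  "twczzctwztz" → prefix "twczzctwzt" already present; 1 new (z)
  "twczzcttzz" → prefix "twczzct" already present; 3 new (t, z, z)
  "twtwwwzzczz" → prefix "tw" already present; 9 new (t, w, w, w, z, z, c, z, z)
  "twczzctwzw" → prefix "twczzctwz" already present; 1 new (w)
  "twczzctwzcc" → prefix "twczzctwz" already present; 2 new (c, c)
  "twczzctwzzc" → prefix "twczzctwz" already present; 2 new (z, c)
  "twczzcczwc" → prefix "twczzc" already present; 4 new (c, z, w, c)
  "tw" → prefix "tw" already present; 0 new (none)
  "twtzzzz" → prefix "twt" already present; 4 new (z, z, z, z)
  "twczztwct" → prefix "twczz" already present; 4 new (t, w, c, t)
  "ccwctwwt" → 8 new (c, c, w, c, t, w, w, t)
  "twcccwwcw" → prefix "twc" already present; 6 new (c, c, w, w, c, w)
  "twczzccwwtz" → prefix "twczzcc" already present; 4 new (w, w, t, z)
  "twczzctw" → prefix "twczzctw" already present; 0 new (none)
  "twczzctwzttw" → prefix "twczzctwztt" already present; 1 new (w)
  "twczzctwct" → prefix "twczzctw" already present; 2 new (c, t)
  "twczzctwcc" → prefix "twczzctwc" already present; 1 new (c)
  "twczzcczcz" → prefix "twczzccz" already present; 2 new (c, z)
Total nodes = 11 + 1 + 3 + 9 + 1 + 2 + 2 + 4 + 0 + 4 + 4 + 8 + 6 + 4 + 0 + 1 + 2 + 1 + 2 = 65

65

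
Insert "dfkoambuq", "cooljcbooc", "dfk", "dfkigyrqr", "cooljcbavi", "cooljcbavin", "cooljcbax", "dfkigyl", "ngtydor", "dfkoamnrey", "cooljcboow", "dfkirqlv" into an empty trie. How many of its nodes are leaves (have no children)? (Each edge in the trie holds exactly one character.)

Leaves are exactly the stored words that no other stored word extends.
Those words: "cooljcbavin", "cooljcbax", "cooljcbooc", "cooljcboow", "dfkigyl", "dfkigyrqr", "dfkirqlv", "dfkoambuq", "dfkoamnrey", "ngtydor"
Leaf count: 10

10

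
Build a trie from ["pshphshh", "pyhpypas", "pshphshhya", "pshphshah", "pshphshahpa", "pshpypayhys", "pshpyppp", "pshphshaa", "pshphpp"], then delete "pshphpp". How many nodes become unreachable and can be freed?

2

Walk "pshphpp" from the leaf back toward the root, removing each node that no remaining word uses.
The suffix "pp" (2 nodes) is used only by "pshphpp"; the node for "pshph" still has the child "s", so pruning stops there.
Nodes removed: 2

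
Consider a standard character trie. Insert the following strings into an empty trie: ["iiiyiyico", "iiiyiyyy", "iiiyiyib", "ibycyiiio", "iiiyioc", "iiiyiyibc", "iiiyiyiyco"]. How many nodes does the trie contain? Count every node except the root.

26

Trace insertions, counting only characters that open a new branch:
  "iiiyiyico" → 9 new (i, i, i, y, i, y, i, c, o)
  "iiiyiyyy" → prefix "iiiyiy" already present; 2 new (y, y)
  "iiiyiyib" → prefix "iiiyiyi" already present; 1 new (b)
  "ibycyiiio" → prefix "i" already present; 8 new (b, y, c, y, i, i, i, o)
  "iiiyioc" → prefix "iiiyi" already present; 2 new (o, c)
  "iiiyiyibc" → prefix "iiiyiyib" already present; 1 new (c)
  "iiiyiyiyco" → prefix "iiiyiyi" already present; 3 new (y, c, o)
Total nodes = 9 + 2 + 1 + 8 + 2 + 1 + 3 = 26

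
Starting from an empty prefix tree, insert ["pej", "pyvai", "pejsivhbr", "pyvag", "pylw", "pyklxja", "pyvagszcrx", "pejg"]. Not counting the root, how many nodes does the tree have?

Count nodes per top-level branch (shared prefixes stored once):
  'p'-branch (pej, pejg, pejsivhbr, pyklxja, pylw, pyvag, pyvagszcrx, pyvai): 27 nodes
Sum: 27

27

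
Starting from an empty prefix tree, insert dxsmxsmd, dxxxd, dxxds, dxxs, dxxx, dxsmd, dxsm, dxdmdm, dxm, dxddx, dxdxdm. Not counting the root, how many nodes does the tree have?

Insert word by word; a character creates a node only if that edge doesn't already exist:
  "dxsmxsmd" → 8 new (d, x, s, m, x, s, m, d)
  "dxxxd" → prefix "dx" already present; 3 new (x, x, d)
  "dxxds" → prefix "dxx" already present; 2 new (d, s)
  "dxxs" → prefix "dxx" already present; 1 new (s)
  "dxxx" → prefix "dxxx" already present; 0 new (none)
  "dxsmd" → prefix "dxsm" already present; 1 new (d)
  "dxsm" → prefix "dxsm" already present; 0 new (none)
  "dxdmdm" → prefix "dx" already present; 4 new (d, m, d, m)
  "dxm" → prefix "dx" already present; 1 new (m)
  "dxddx" → prefix "dxd" already present; 2 new (d, x)
  "dxdxdm" → prefix "dxd" already present; 3 new (x, d, m)
Total nodes = 8 + 3 + 2 + 1 + 0 + 1 + 0 + 4 + 1 + 2 + 3 = 25

25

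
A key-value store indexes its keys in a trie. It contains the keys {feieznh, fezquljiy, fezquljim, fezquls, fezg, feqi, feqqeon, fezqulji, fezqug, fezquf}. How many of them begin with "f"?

10

Traverse to the node for "f", then collect every word in that subtree.
Words under "f": feieznh, feqi, feqqeon, fezg, fezquf, fezqug, fezqulji, fezquljim, fezquljiy, fezquls
Count: 10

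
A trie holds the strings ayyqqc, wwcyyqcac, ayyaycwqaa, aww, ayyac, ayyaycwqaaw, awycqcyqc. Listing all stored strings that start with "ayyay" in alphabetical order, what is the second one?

Words with prefix "ayyay", in lexicographic order: "ayyaycwqaa", "ayyaycwqaaw"
The 2nd is ayyaycwqaaw.

ayyaycwqaaw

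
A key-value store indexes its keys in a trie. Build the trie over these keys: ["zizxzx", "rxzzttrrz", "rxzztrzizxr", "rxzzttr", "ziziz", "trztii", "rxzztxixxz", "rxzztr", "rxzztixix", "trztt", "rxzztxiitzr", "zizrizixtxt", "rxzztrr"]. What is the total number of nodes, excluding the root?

Insert word by word; a character creates a node only if that edge doesn't already exist:
  "zizxzx" → 6 new (z, i, z, x, z, x)
  "rxzzttrrz" → 9 new (r, x, z, z, t, t, r, r, z)
  "rxzztrzizxr" → prefix "rxzzt" already present; 6 new (r, z, i, z, x, r)
  "rxzzttr" → prefix "rxzzttr" already present; 0 new (none)
  "ziziz" → prefix "ziz" already present; 2 new (i, z)
  "trztii" → 6 new (t, r, z, t, i, i)
  "rxzztxixxz" → prefix "rxzzt" already present; 5 new (x, i, x, x, z)
  "rxzztr" → prefix "rxzztr" already present; 0 new (none)
  "rxzztixix" → prefix "rxzzt" already present; 4 new (i, x, i, x)
  "trztt" → prefix "trzt" already present; 1 new (t)
  "rxzztxiitzr" → prefix "rxzztxi" already present; 4 new (i, t, z, r)
  "zizrizixtxt" → prefix "ziz" already present; 8 new (r, i, z, i, x, t, x, t)
  "rxzztrr" → prefix "rxzztr" already present; 1 new (r)
Total nodes = 6 + 9 + 6 + 0 + 2 + 6 + 5 + 0 + 4 + 1 + 4 + 8 + 1 = 52

52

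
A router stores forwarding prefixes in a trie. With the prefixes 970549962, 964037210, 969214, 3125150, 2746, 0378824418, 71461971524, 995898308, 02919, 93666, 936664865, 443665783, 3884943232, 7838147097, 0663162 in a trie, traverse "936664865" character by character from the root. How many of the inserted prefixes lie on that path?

2

Walk "936664865" from the root; an end-of-word marker is hit whenever a stored word is a prefix of "936664865".
Prefixes of the query that are stored words: "93666", "936664865"
Count: 2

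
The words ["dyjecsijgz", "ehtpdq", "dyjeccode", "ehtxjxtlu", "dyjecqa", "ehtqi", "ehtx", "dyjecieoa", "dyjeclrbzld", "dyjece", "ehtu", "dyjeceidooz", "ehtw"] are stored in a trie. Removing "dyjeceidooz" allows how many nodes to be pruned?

5

A node on "dyjeceidooz"'s path can go only if nothing else ends at it or branches off below it.
The suffix "idooz" (5 nodes) is used only by "dyjeceidooz"; "dyjece" is itself a stored word, so pruning stops there.
Nodes removed: 5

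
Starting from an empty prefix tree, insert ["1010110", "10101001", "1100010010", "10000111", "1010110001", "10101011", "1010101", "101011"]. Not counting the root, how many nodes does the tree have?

For each word, the new-node count is its length minus the longest prefix already in the trie:
  "1010110" → 7 new (1, 0, 1, 0, 1, 1, 0)
  "10101001" → prefix "10101" already present; 3 new (0, 0, 1)
  "1100010010" → prefix "1" already present; 9 new (1, 0, 0, 0, 1, 0, 0, 1, 0)
  "10000111" → prefix "10" already present; 6 new (0, 0, 0, 1, 1, 1)
  "1010110001" → prefix "1010110" already present; 3 new (0, 0, 1)
  "10101011" → prefix "101010" already present; 2 new (1, 1)
  "1010101" → prefix "1010101" already present; 0 new (none)
  "101011" → prefix "101011" already present; 0 new (none)
Total nodes = 7 + 3 + 9 + 6 + 3 + 2 + 0 + 0 = 30

30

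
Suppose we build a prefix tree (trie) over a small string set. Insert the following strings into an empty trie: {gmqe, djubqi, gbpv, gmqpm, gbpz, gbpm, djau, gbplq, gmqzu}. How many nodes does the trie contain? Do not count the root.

23

For each word, the new-node count is its length minus the longest prefix already in the trie:
  "gmqe" → 4 new (g, m, q, e)
  "djubqi" → 6 new (d, j, u, b, q, i)
  "gbpv" → prefix "g" already present; 3 new (b, p, v)
  "gmqpm" → prefix "gmq" already present; 2 new (p, m)
  "gbpz" → prefix "gbp" already present; 1 new (z)
  "gbpm" → prefix "gbp" already present; 1 new (m)
  "djau" → prefix "dj" already present; 2 new (a, u)
  "gbplq" → prefix "gbp" already present; 2 new (l, q)
  "gmqzu" → prefix "gmq" already present; 2 new (z, u)
Total nodes = 4 + 6 + 3 + 2 + 1 + 1 + 2 + 2 + 2 = 23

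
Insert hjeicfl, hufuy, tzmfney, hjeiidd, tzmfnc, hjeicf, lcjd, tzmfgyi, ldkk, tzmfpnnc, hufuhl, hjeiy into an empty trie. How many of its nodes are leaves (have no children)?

Leaves are exactly the stored words that no other stored word extends.
Those words: "hjeicfl", "hjeiidd", "hjeiy", "hufuhl", "hufuy", "lcjd", "ldkk", "tzmfgyi", "tzmfnc", "tzmfney", "tzmfpnnc"
Leaf count: 11

11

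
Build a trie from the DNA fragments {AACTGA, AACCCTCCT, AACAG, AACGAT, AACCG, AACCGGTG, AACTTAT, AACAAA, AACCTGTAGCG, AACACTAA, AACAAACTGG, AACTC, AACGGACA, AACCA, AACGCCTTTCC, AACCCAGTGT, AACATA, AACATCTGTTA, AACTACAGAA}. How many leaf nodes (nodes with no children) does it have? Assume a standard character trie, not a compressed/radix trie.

Leaves are exactly the stored words that no other stored word extends.
Those words: "AACAAACTGG", "AACACTAA", "AACAG", "AACATA", "AACATCTGTTA", "AACCA", "AACCCAGTGT", "AACCCTCCT", "AACCGGTG", "AACCTGTAGCG", "AACGAT", "AACGCCTTTCC", "AACGGACA", "AACTACAGAA", "AACTC", "AACTGA", "AACTTAT"
Leaf count: 17

17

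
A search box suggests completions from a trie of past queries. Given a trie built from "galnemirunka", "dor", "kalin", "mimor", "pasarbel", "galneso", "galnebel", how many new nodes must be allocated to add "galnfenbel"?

6

The longest prefix of "galnfenbel" already in the trie is "galn" (length 4).
So 10 − 4 = 6 new nodes.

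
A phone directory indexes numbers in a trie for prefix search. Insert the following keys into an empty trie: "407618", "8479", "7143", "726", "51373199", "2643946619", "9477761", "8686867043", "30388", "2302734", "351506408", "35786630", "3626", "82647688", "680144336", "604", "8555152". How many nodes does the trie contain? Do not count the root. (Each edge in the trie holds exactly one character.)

102

Insert word by word; a character creates a node only if that edge doesn't already exist:
  "407618" → 6 new (4, 0, 7, 6, 1, 8)
  "8479" → 4 new (8, 4, 7, 9)
  "7143" → 4 new (7, 1, 4, 3)
  "726" → prefix "7" already present; 2 new (2, 6)
  "51373199" → 8 new (5, 1, 3, 7, 3, 1, 9, 9)
  "2643946619" → 10 new (2, 6, 4, 3, 9, 4, 6, 6, 1, 9)
  "9477761" → 7 new (9, 4, 7, 7, 7, 6, 1)
  "8686867043" → prefix "8" already present; 9 new (6, 8, 6, 8, 6, 7, 0, 4, 3)
  "30388" → 5 new (3, 0, 3, 8, 8)
  "2302734" → prefix "2" already present; 6 new (3, 0, 2, 7, 3, 4)
  "351506408" → prefix "3" already present; 8 new (5, 1, 5, 0, 6, 4, 0, 8)
  "35786630" → prefix "35" already present; 6 new (7, 8, 6, 6, 3, 0)
  "3626" → prefix "3" already present; 3 new (6, 2, 6)
  "82647688" → prefix "8" already present; 7 new (2, 6, 4, 7, 6, 8, 8)
  "680144336" → 9 new (6, 8, 0, 1, 4, 4, 3, 3, 6)
  "604" → prefix "6" already present; 2 new (0, 4)
  "8555152" → prefix "8" already present; 6 new (5, 5, 5, 1, 5, 2)
Total nodes = 6 + 4 + 4 + 2 + 8 + 10 + 7 + 9 + 5 + 6 + 8 + 6 + 3 + 7 + 9 + 2 + 6 = 102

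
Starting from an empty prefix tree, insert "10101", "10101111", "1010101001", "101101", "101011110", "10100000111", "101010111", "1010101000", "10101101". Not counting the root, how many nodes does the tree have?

For each word, the new-node count is its length minus the longest prefix already in the trie:
  "10101" → 5 new (1, 0, 1, 0, 1)
  "10101111" → prefix "10101" already present; 3 new (1, 1, 1)
  "1010101001" → prefix "10101" already present; 5 new (0, 1, 0, 0, 1)
  "101101" → prefix "101" already present; 3 new (1, 0, 1)
  "101011110" → prefix "10101111" already present; 1 new (0)
  "10100000111" → prefix "1010" already present; 7 new (0, 0, 0, 0, 1, 1, 1)
  "101010111" → prefix "1010101" already present; 2 new (1, 1)
  "1010101000" → prefix "101010100" already present; 1 new (0)
  "10101101" → prefix "101011" already present; 2 new (0, 1)
Total nodes = 5 + 3 + 5 + 3 + 1 + 7 + 2 + 1 + 2 = 29

29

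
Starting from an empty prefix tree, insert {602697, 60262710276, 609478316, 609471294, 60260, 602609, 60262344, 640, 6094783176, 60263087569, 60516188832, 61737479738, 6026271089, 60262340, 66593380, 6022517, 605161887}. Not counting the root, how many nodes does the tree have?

74

Trace insertions, counting only characters that open a new branch:
  "602697" → 6 new (6, 0, 2, 6, 9, 7)
  "60262710276" → prefix "6026" already present; 7 new (2, 7, 1, 0, 2, 7, 6)
  "609478316" → prefix "60" already present; 7 new (9, 4, 7, 8, 3, 1, 6)
  "609471294" → prefix "60947" already present; 4 new (1, 2, 9, 4)
  "60260" → prefix "6026" already present; 1 new (0)
  "602609" → prefix "60260" already present; 1 new (9)
  "60262344" → prefix "60262" already present; 3 new (3, 4, 4)
  "640" → prefix "6" already present; 2 new (4, 0)
  "6094783176" → prefix "60947831" already present; 2 new (7, 6)
  "60263087569" → prefix "6026" already present; 7 new (3, 0, 8, 7, 5, 6, 9)
  "60516188832" → prefix "60" already present; 9 new (5, 1, 6, 1, 8, 8, 8, 3, 2)
  "61737479738" → prefix "6" already present; 10 new (1, 7, 3, 7, 4, 7, 9, 7, 3, 8)
  "6026271089" → prefix "60262710" already present; 2 new (8, 9)
  "60262340" → prefix "6026234" already present; 1 new (0)
  "66593380" → prefix "6" already present; 7 new (6, 5, 9, 3, 3, 8, 0)
  "6022517" → prefix "602" already present; 4 new (2, 5, 1, 7)
  "605161887" → prefix "60516188" already present; 1 new (7)
Total nodes = 6 + 7 + 7 + 4 + 1 + 1 + 3 + 2 + 2 + 7 + 9 + 10 + 2 + 1 + 7 + 4 + 1 = 74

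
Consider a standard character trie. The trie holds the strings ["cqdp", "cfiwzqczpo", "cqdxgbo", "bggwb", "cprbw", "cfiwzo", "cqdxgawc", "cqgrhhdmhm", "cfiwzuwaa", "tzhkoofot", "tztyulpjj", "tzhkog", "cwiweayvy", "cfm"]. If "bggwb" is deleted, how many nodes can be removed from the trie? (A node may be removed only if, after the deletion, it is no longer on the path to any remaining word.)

A node on "bggwb"'s path can go only if nothing else ends at it or branches off below it.
No other word shares any prefix with "bggwb", so all 5 of its nodes go.
Nodes removed: 5

5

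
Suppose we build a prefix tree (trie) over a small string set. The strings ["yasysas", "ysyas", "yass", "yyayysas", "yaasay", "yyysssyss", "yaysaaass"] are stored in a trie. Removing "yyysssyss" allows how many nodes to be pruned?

7

A node on "yyysssyss"'s path can go only if nothing else ends at it or branches off below it.
The suffix "ysssyss" (7 nodes) is used only by "yyysssyss"; the node for "yy" still has the child "a", so pruning stops there.
Nodes removed: 7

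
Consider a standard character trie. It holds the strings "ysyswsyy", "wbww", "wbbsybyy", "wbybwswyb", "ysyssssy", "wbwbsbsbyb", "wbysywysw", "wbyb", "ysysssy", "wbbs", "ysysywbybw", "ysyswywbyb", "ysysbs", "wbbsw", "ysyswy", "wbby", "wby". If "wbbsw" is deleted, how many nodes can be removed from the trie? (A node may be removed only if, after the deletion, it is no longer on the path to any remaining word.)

A node on "wbbsw"'s path can go only if nothing else ends at it or branches off below it.
The suffix "w" (1 node) is used only by "wbbsw"; the node for "wbbs" still has the child "y", so pruning stops there.
Nodes removed: 1

1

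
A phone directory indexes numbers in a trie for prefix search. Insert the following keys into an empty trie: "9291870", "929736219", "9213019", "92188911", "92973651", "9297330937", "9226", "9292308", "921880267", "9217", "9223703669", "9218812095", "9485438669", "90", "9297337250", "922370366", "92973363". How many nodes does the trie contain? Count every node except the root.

For each word, the new-node count is its length minus the longest prefix already in the trie:
  "9291870" → 7 new (9, 2, 9, 1, 8, 7, 0)
  "929736219" → prefix "929" already present; 6 new (7, 3, 6, 2, 1, 9)
  "9213019" → prefix "92" already present; 5 new (1, 3, 0, 1, 9)
  "92188911" → prefix "921" already present; 5 new (8, 8, 9, 1, 1)
  "92973651" → prefix "929736" already present; 2 new (5, 1)
  "9297330937" → prefix "92973" already present; 5 new (3, 0, 9, 3, 7)
  "9226" → prefix "92" already present; 2 new (2, 6)
  "9292308" → prefix "929" already present; 4 new (2, 3, 0, 8)
  "921880267" → prefix "92188" already present; 4 new (0, 2, 6, 7)
  "9217" → prefix "921" already present; 1 new (7)
  "9223703669" → prefix "922" already present; 7 new (3, 7, 0, 3, 6, 6, 9)
  "9218812095" → prefix "92188" already present; 5 new (1, 2, 0, 9, 5)
  "9485438669" → prefix "9" already present; 9 new (4, 8, 5, 4, 3, 8, 6, 6, 9)
  "90" → prefix "9" already present; 1 new (0)
  "9297337250" → prefix "929733" already present; 4 new (7, 2, 5, 0)
  "922370366" → prefix "922370366" already present; 0 new (none)
  "92973363" → prefix "929733" already present; 2 new (6, 3)
Total nodes = 7 + 6 + 5 + 5 + 2 + 5 + 2 + 4 + 4 + 1 + 7 + 5 + 9 + 1 + 4 + 0 + 2 = 69

69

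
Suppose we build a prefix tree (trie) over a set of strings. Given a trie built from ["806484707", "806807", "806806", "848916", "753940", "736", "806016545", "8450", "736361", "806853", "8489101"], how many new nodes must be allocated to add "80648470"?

"80648470" is already a full path in the trie; only an end-marker is added.
No new nodes are needed: 0.

0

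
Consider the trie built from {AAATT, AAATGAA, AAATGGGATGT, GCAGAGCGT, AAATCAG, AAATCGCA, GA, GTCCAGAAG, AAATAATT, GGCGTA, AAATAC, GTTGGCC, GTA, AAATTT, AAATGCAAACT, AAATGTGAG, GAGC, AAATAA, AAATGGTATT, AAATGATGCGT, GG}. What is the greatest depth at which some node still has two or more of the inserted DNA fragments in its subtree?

The deepest shared node is where two words last agree before diverging.
e.g. "AAATAA" and "AAATAATT" share the prefix "AAATAA" of length 6; no pair shares a longer one.
Longest shared-prefix length: 6

6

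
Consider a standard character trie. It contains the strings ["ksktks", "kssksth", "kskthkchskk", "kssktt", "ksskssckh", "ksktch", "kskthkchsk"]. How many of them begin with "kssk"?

3

Filter for entries beginning with "kssk":
Matches: "ksskssckh", "kssksth", "kssktt"
Count: 3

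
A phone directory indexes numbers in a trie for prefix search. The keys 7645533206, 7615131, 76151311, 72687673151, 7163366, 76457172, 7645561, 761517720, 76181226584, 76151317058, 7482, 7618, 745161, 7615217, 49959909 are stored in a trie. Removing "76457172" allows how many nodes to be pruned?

A node on "76457172"'s path can go only if nothing else ends at it or branches off below it.
The suffix "7172" (4 nodes) is used only by "76457172"; the node for "7645" still has the child "5", so pruning stops there.
Nodes removed: 4

4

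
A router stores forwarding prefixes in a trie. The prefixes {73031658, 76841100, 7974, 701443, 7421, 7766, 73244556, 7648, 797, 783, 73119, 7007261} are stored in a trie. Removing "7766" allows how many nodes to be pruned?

3

Walk "7766" from the leaf back toward the root, removing each node that no remaining word uses.
The suffix "766" (3 nodes) is used only by "7766"; the node for "7" still has the child "3", so pruning stops there.
Nodes removed: 3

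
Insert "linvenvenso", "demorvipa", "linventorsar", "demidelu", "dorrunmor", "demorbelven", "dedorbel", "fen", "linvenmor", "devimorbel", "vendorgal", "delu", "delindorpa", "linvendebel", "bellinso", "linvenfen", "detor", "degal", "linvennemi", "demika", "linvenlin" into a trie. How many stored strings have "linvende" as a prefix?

1

Walk to "linvende"; the words in its subtree are exactly those with that prefix.
Words under "linvende": linvendebel
Count: 1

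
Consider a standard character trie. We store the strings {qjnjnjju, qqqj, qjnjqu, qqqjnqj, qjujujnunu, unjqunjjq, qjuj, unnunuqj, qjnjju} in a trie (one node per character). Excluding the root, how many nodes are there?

41

Count nodes per top-level branch (shared prefixes stored once):
  'q'-branch (qjnjju, qjnjnjju, qjnjqu, qjuj, qjujujnunu, qqqj, qqqjnqj): 26 nodes
  'u'-branch (unjqunjjq, unnunuqj): 15 nodes
Sum: 41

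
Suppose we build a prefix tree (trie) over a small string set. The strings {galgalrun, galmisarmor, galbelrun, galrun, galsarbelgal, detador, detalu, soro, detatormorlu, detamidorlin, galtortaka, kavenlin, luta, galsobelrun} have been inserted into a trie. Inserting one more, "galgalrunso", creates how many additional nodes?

2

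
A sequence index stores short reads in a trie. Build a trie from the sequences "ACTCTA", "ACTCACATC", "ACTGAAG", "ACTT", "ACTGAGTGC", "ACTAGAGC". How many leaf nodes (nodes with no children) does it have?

A leaf is a node with no children — equivalently, the end of a word that is not a proper prefix of any other stored word.
Those words: "ACTAGAGC", "ACTCACATC", "ACTCTA", "ACTGAAG", "ACTGAGTGC", "ACTT"
Leaf count: 6

6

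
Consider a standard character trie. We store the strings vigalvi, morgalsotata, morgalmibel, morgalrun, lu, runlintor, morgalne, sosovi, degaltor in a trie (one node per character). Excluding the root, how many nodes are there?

Insert word by word; a character creates a node only if that edge doesn't already exist:
  "vigalvi" → 7 new (v, i, g, a, l, v, i)
  "morgalsotata" → 12 new (m, o, r, g, a, l, s, o, t, a, t, a)
  "morgalmibel" → prefix "morgal" already present; 5 new (m, i, b, e, l)
  "morgalrun" → prefix "morgal" already present; 3 new (r, u, n)
  "lu" → 2 new (l, u)
  "runlintor" → 9 new (r, u, n, l, i, n, t, o, r)
  "morgalne" → prefix "morgal" already present; 2 new (n, e)
  "sosovi" → 6 new (s, o, s, o, v, i)
  "degaltor" → 8 new (d, e, g, a, l, t, o, r)
Total nodes = 7 + 12 + 5 + 3 + 2 + 9 + 2 + 6 + 8 = 54

54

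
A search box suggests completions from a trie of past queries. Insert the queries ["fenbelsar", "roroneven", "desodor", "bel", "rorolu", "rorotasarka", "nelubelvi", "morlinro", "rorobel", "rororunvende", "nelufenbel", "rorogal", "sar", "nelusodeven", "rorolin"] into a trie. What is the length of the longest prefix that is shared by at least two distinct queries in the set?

5

The deepest shared node is where two words last agree before diverging.
"rorolin" and "rorolu" agree on "rorol" (5 characters) before diverging; nothing deeper is shared.
Longest shared-prefix length: 5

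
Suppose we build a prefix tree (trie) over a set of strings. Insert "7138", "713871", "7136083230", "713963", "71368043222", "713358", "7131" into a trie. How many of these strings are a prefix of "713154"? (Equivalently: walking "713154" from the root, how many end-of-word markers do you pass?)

1

Traverse "713154" character by character; count nodes along the way that are marked as word ends.
Prefixes of the query that are stored words: "7131"
Count: 1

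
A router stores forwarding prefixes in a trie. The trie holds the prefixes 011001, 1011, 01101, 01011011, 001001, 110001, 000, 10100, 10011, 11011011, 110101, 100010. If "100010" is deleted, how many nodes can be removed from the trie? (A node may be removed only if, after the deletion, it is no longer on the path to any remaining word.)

3

A node on "100010"'s path can go only if nothing else ends at it or branches off below it.
The suffix "010" (3 nodes) is used only by "100010"; the node for "100" still has the child "1", so pruning stops there.
Nodes removed: 3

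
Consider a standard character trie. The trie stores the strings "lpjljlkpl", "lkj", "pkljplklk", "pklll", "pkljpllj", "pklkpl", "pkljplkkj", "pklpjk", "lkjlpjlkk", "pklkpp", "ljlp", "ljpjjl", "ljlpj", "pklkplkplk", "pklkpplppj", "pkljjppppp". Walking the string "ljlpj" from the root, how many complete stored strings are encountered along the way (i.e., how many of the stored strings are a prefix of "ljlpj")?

Walk "ljlpj" from the root; an end-of-word marker is hit whenever a stored word is a prefix of "ljlpj".
Prefixes of the query that are stored words: "ljlp", "ljlpj"
Count: 2

2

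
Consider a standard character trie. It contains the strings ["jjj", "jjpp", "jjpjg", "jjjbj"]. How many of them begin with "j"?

Traverse to the node for "j", then collect every word in that subtree.
Words under "j": jjj, jjjbj, jjpjg, jjpp
Count: 4

4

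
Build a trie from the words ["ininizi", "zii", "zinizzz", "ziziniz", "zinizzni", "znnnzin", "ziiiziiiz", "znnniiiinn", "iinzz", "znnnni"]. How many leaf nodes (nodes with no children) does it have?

9

Leaves are exactly the stored words that no other stored word extends.
Those words: "iinzz", "ininizi", "ziiiziiiz", "zinizzni", "zinizzz", "ziziniz", "znnniiiinn", "znnnni", "znnnzin"
Leaf count: 9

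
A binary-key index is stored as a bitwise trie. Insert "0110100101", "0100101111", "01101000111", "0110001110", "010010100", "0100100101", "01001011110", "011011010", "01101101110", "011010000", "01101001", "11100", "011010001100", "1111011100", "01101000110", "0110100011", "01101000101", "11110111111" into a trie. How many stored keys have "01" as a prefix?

15

Filter for entries beginning with "01":
Words under "01": 0100100101, 010010100, 0100101111, 01001011110, 0110001110, 011010000, 01101000101, 0110100011, 01101000110, 011010001100, 01101000111, 01101001, 0110100101, 011011010, 01101101110
Count: 15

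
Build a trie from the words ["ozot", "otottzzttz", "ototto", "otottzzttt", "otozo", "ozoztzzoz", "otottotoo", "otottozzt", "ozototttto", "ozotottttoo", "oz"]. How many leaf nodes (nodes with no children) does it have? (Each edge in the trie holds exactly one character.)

7

A leaf is a node with no children — equivalently, the end of a word that is not a proper prefix of any other stored word.
Those words: "otottotoo", "otottozzt", "otottzzttt", "otottzzttz", "otozo", "ozotottttoo", "ozoztzzoz"
Leaf count: 7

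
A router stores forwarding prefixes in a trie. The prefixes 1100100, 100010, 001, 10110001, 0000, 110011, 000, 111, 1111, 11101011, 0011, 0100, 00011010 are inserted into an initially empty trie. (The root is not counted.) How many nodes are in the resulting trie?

40

Trie structure (* marks end of a word):
(root)
├─ 0
│  ├─ 0
│  │  ├─ 0 *
│  │  │  ├─ 0 *
│  │  │  └─ 1
│  │  │     └─ 1
│  │  │        └─ 0
│  │  │           └─ 1
│  │  │              └─ 0 *
│  │  └─ 1 *
│  │     └─ 1 *
│  └─ 1
│     └─ 0
│        └─ 0 *
└─ 1
   ├─ 0
   │  ├─ 0
   │  │  └─ 0
   │  │     └─ 1
   │  │        └─ 0 *
   │  └─ 1
   │     └─ 1
   │        └─ 0
   │           └─ 0
   │              └─ 0
   │                 └─ 1 *
   └─ 1
      ├─ 0
      │  └─ 0
      │     └─ 1
      │        ├─ 0
      │        │  └─ 0 *
      │        └─ 1 *
      └─ 1 *
         ├─ 0
         │  └─ 1
         │     └─ 0
         │        └─ 1
         │           └─ 1 *
         └─ 1 *
Counting every labelled node above: 40.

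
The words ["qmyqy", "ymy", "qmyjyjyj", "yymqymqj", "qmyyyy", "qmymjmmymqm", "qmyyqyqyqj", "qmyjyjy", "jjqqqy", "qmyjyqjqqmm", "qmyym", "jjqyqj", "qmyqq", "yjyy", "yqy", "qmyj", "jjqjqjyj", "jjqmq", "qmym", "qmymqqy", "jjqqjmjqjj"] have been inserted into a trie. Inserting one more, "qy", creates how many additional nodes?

Walking "qy" from the root, the first 1 characters ("q") follow existing edges; "y" is the first miss.
So 2 − 1 = 1 new nodes.

1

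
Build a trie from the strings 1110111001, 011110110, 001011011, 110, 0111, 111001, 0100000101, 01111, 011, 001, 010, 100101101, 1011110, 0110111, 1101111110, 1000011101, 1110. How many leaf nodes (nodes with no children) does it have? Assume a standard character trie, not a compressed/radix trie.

10

A leaf is a node with no children — equivalently, the end of a word that is not a proper prefix of any other stored word.
Those words: "001011011", "0100000101", "0110111", "011110110", "1000011101", "100101101", "1011110", "1101111110", "111001", "1110111001"
Leaf count: 10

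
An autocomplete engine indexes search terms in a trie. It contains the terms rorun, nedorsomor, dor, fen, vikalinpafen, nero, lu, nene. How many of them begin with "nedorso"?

Walk to "nedorso"; the words in its subtree are exactly those with that prefix.
Matches: "nedorsomor"
Count: 1

1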